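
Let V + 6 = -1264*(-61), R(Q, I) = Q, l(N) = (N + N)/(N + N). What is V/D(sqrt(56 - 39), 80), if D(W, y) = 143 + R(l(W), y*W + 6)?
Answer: 38549/72 ≈ 535.40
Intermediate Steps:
l(N) = 1 (l(N) = (2*N)/((2*N)) = (2*N)*(1/(2*N)) = 1)
D(W, y) = 144 (D(W, y) = 143 + 1 = 144)
V = 77098 (V = -6 - 1264*(-61) = -6 + 77104 = 77098)
V/D(sqrt(56 - 39), 80) = 77098/144 = 77098*(1/144) = 38549/72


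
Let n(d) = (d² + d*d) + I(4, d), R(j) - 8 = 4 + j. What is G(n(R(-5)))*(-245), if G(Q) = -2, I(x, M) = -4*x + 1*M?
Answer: 490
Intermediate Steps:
R(j) = 12 + j (R(j) = 8 + (4 + j) = 12 + j)
I(x, M) = M - 4*x (I(x, M) = -4*x + M = M - 4*x)
n(d) = -16 + d + 2*d² (n(d) = (d² + d*d) + (d - 4*4) = (d² + d²) + (d - 16) = 2*d² + (-16 + d) = -16 + d + 2*d²)
G(n(R(-5)))*(-245) = -2*(-245) = 490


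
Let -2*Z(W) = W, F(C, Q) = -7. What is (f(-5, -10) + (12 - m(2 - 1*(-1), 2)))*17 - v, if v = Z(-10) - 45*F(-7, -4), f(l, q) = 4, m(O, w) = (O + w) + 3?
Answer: -184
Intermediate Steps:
m(O, w) = 3 + O + w
Z(W) = -W/2
v = 320 (v = -1/2*(-10) - 45*(-7) = 5 + 315 = 320)
(f(-5, -10) + (12 - m(2 - 1*(-1), 2)))*17 - v = (4 + (12 - (3 + (2 - 1*(-1)) + 2)))*17 - 1*320 = (4 + (12 - (3 + (2 + 1) + 2)))*17 - 320 = (4 + (12 - (3 + 3 + 2)))*17 - 320 = (4 + (12 - 1*8))*17 - 320 = (4 + (12 - 8))*17 - 320 = (4 + 4)*17 - 320 = 8*17 - 320 = 136 - 320 = -184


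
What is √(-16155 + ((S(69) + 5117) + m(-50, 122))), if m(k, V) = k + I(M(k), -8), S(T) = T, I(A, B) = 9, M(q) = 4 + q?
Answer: I*√11010 ≈ 104.93*I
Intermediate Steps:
m(k, V) = 9 + k (m(k, V) = k + 9 = 9 + k)
√(-16155 + ((S(69) + 5117) + m(-50, 122))) = √(-16155 + ((69 + 5117) + (9 - 50))) = √(-16155 + (5186 - 41)) = √(-16155 + 5145) = √(-11010) = I*√11010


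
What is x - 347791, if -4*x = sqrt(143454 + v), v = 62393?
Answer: -347791 - sqrt(205847)/4 ≈ -3.4790e+5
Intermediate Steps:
x = -sqrt(205847)/4 (x = -sqrt(143454 + 62393)/4 = -sqrt(205847)/4 ≈ -113.43)
x - 347791 = -sqrt(205847)/4 - 347791 = -347791 - sqrt(205847)/4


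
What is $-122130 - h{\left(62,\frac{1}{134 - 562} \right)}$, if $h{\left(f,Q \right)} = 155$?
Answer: $-122285$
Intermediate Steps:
$-122130 - h{\left(62,\frac{1}{134 - 562} \right)} = -122130 - 155 = -122285$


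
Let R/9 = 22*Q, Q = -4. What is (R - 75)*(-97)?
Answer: 84099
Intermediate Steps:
R = -792 (R = 9*(22*(-4)) = 9*(-88) = -792)
(R - 75)*(-97) = (-792 - 75)*(-97) = -867*(-97) = 84099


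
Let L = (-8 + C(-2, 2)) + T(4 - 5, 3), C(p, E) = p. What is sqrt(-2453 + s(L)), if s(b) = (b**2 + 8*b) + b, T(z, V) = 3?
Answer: I*sqrt(2467) ≈ 49.669*I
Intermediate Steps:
L = -7 (L = (-8 - 2) + 3 = -10 + 3 = -7)
s(b) = b**2 + 9*b
sqrt(-2453 + s(L)) = sqrt(-2453 - 7*(9 - 7)) = sqrt(-2453 - 7*2) = sqrt(-2453 - 14) = sqrt(-2467) = I*sqrt(2467)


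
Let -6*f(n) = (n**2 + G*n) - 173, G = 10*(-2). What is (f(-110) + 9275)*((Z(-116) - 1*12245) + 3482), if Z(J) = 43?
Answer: -60346760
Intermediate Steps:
G = -20
f(n) = 173/6 - n**2/6 + 10*n/3 (f(n) = -((n**2 - 20*n) - 173)/6 = -(-173 + n**2 - 20*n)/6 = 173/6 - n**2/6 + 10*n/3)
(f(-110) + 9275)*((Z(-116) - 1*12245) + 3482) = ((173/6 - 1/6*(-110)**2 + (10/3)*(-110)) + 9275)*((43 - 1*12245) + 3482) = ((173/6 - 1/6*12100 - 1100/3) + 9275)*((43 - 12245) + 3482) = ((173/6 - 6050/3 - 1100/3) + 9275)*(-12202 + 3482) = (-4709/2 + 9275)*(-8720) = (13841/2)*(-8720) = -60346760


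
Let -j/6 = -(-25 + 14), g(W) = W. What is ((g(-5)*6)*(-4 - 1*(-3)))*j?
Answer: -1980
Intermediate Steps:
j = -66 (j = -(-6)*(-25 + 14) = -(-6)*(-11) = -6*11 = -66)
((g(-5)*6)*(-4 - 1*(-3)))*j = ((-5*6)*(-4 - 1*(-3)))*(-66) = -30*(-4 + 3)*(-66) = -30*(-1)*(-66) = 30*(-66) = -1980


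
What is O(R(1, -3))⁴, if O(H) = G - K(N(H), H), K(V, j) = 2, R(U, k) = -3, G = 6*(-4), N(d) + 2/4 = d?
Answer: 456976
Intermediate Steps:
N(d) = -½ + d
G = -24
O(H) = -26 (O(H) = -24 - 1*2 = -24 - 2 = -26)
O(R(1, -3))⁴ = (-26)⁴ = 456976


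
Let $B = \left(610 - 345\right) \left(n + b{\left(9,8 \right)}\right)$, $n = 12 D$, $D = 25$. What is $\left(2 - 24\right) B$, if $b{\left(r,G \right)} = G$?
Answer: $-1795640$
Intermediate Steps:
$n = 300$ ($n = 12 \cdot 25 = 300$)
$B = 81620$ ($B = \left(610 - 345\right) \left(300 + 8\right) = 265 \cdot 308 = 81620$)
$\left(2 - 24\right) B = \left(2 - 24\right) 81620 = \left(-22\right) 81620 = -1795640$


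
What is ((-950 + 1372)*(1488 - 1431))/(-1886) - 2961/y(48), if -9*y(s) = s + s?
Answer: 7991805/30176 ≈ 264.84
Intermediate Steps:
y(s) = -2*s/9 (y(s) = -(s + s)/9 = -2*s/9)
((-950 + 1372)*(1488 - 1431))/(-1886) - 2961/y(48) = ((-950 + 1372)*(1488 - 1431))/(-1886) - 2961/((-2/9*48)) = (422*57)*(-1/1886) - 2961/(-32/3) = 24054*(-1/1886) - 2961*(-3/32) = -12027/943 + 8883/32 = 7991805/30176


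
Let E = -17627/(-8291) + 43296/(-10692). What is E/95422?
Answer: -1291661/64082647962 ≈ -2.0156e-5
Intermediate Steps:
E = -1291661/671571 (E = -17627*(-1/8291) + 43296*(-1/10692) = 17627/8291 - 328/81 = -1291661/671571 ≈ -1.9233)
E/95422 = -1291661/671571/95422 = -1291661/671571*1/95422 = -1291661/64082647962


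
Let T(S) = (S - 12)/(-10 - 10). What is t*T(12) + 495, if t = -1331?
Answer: 495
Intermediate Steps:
T(S) = ⅗ - S/20 (T(S) = (-12 + S)/(-20) = (-12 + S)*(-1/20) = ⅗ - S/20)
t*T(12) + 495 = -1331*(⅗ - 1/20*12) + 495 = -1331*(⅗ - ⅗) + 495 = -1331*0 + 495 = 0 + 495 = 495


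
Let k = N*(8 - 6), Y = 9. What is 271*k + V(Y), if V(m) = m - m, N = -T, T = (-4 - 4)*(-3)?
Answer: -13008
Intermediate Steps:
T = 24 (T = -8*(-3) = 24)
N = -24 (N = -1*24 = -24)
V(m) = 0
k = -48 (k = -24*(8 - 6) = -24*2 = -48)
271*k + V(Y) = 271*(-48) + 0 = -13008 + 0 = -13008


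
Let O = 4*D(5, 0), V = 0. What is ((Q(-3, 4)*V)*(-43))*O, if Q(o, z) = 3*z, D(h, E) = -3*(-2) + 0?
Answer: 0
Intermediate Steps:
D(h, E) = 6 (D(h, E) = 6 + 0 = 6)
O = 24 (O = 4*6 = 24)
((Q(-3, 4)*V)*(-43))*O = (((3*4)*0)*(-43))*24 = ((12*0)*(-43))*24 = (0*(-43))*24 = 0*24 = 0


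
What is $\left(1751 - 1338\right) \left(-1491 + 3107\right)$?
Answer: $667408$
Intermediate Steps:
$\left(1751 - 1338\right) \left(-1491 + 3107\right) = 413 \cdot 1616 = 667408$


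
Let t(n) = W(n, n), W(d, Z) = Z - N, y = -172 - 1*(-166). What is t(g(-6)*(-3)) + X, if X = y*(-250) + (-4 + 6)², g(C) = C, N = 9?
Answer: 1513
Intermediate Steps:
y = -6 (y = -172 + 166 = -6)
W(d, Z) = -9 + Z (W(d, Z) = Z - 1*9 = Z - 9 = -9 + Z)
t(n) = -9 + n
X = 1504 (X = -6*(-250) + (-4 + 6)² = 1500 + 2² = 1500 + 4 = 1504)
t(g(-6)*(-3)) + X = (-9 - 6*(-3)) + 1504 = (-9 + 18) + 1504 = 9 + 1504 = 1513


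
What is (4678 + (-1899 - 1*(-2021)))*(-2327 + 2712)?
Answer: 1848000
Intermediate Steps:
(4678 + (-1899 - 1*(-2021)))*(-2327 + 2712) = (4678 + (-1899 + 2021))*385 = (4678 + 122)*385 = 4800*385 = 1848000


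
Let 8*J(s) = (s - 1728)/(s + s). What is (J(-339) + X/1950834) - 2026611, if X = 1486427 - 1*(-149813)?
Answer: -3574035654567623/1763553936 ≈ -2.0266e+6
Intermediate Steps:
X = 1636240 (X = 1486427 + 149813 = 1636240)
J(s) = (-1728 + s)/(16*s) (J(s) = ((s - 1728)/(s + s))/8 = ((-1728 + s)/((2*s)))/8 = ((-1728 + s)*(1/(2*s)))/8 = ((-1728 + s)/(2*s))/8 = (-1728 + s)/(16*s))
(J(-339) + X/1950834) - 2026611 = ((1/16)*(-1728 - 339)/(-339) + 1636240/1950834) - 2026611 = ((1/16)*(-1/339)*(-2067) + 1636240*(1/1950834)) - 2026611 = (689/1808 + 818120/975417) - 2026611 = 2151223273/1763553936 - 2026611 = -3574035654567623/1763553936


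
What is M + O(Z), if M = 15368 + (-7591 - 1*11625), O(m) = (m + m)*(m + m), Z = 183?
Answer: 130108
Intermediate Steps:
O(m) = 4*m² (O(m) = (2*m)*(2*m) = 4*m²)
M = -3848 (M = 15368 + (-7591 - 11625) = 15368 - 19216 = -3848)
M + O(Z) = -3848 + 4*183² = -3848 + 4*33489 = -3848 + 133956 = 130108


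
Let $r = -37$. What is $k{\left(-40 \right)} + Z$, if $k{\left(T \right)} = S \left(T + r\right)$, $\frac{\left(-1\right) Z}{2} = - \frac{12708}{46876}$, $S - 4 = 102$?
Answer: $- \frac{95644124}{11719} \approx -8161.5$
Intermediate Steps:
$S = 106$ ($S = 4 + 102 = 106$)
$Z = \frac{6354}{11719}$ ($Z = - 2 \left(- \frac{12708}{46876}\right) = - 2 \left(\left(-12708\right) \frac{1}{46876}\right) = \left(-2\right) \left(- \frac{3177}{11719}\right) = \frac{6354}{11719} \approx 0.5422$)
$k{\left(T \right)} = -3922 + 106 T$ ($k{\left(T \right)} = 106 \left(T - 37\right) = 106 \left(-37 + T\right) = -3922 + 106 T$)
$k{\left(-40 \right)} + Z = \left(-3922 + 106 \left(-40\right)\right) + \frac{6354}{11719} = \left(-3922 - 4240\right) + \frac{6354}{11719} = -8162 + \frac{6354}{11719} = - \frac{95644124}{11719}$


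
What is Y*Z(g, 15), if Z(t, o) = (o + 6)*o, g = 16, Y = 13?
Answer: 4095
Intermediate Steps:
Z(t, o) = o*(6 + o) (Z(t, o) = (6 + o)*o = o*(6 + o))
Y*Z(g, 15) = 13*(15*(6 + 15)) = 13*(15*21) = 13*315 = 4095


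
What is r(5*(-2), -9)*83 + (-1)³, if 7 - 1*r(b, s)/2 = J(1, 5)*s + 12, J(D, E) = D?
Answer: 663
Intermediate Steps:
r(b, s) = -10 - 2*s (r(b, s) = 14 - 2*(1*s + 12) = 14 - 2*(s + 12) = 14 - 2*(12 + s) = 14 + (-24 - 2*s) = -10 - 2*s)
r(5*(-2), -9)*83 + (-1)³ = (-10 - 2*(-9))*83 + (-1)³ = (-10 + 18)*83 - 1 = 8*83 - 1 = 664 - 1 = 663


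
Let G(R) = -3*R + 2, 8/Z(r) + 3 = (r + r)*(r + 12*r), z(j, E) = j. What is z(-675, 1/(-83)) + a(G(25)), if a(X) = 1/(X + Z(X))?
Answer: -6827233676/10114215 ≈ -675.01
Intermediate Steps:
Z(r) = 8/(-3 + 26*r**2) (Z(r) = 8/(-3 + (r + r)*(r + 12*r)) = 8/(-3 + (2*r)*(13*r)) = 8/(-3 + 26*r**2))
G(R) = 2 - 3*R
a(X) = 1/(X + 8/(-3 + 26*X**2))
z(-675, 1/(-83)) + a(G(25)) = -675 + (-3 + 26*(2 - 3*25)**2)/(8 + (2 - 3*25)*(-3 + 26*(2 - 3*25)**2)) = -675 + (-3 + 26*(2 - 75)**2)/(8 + (2 - 75)*(-3 + 26*(2 - 75)**2)) = -675 + (-3 + 26*(-73)**2)/(8 - 73*(-3 + 26*(-73)**2)) = -675 + (-3 + 26*5329)/(8 - 73*(-3 + 26*5329)) = -675 + (-3 + 138554)/(8 - 73*(-3 + 138554)) = -675 + 138551/(8 - 73*138551) = -675 + 138551/(8 - 10114223) = -675 + 138551/(-10114215) = -675 - 1/10114215*138551 = -675 - 138551/10114215 = -6827233676/10114215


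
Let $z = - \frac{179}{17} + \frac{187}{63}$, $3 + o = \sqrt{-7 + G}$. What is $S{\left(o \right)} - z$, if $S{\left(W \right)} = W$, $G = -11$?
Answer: $\frac{4885}{1071} + 3 i \sqrt{2} \approx 4.5612 + 4.2426 i$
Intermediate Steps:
$o = -3 + 3 i \sqrt{2}$ ($o = -3 + \sqrt{-7 - 11} = -3 + \sqrt{-18} = -3 + 3 i \sqrt{2} \approx -3.0 + 4.2426 i$)
$z = - \frac{8098}{1071}$ ($z = \left(-179\right) \frac{1}{17} + 187 \cdot \frac{1}{63} = - \frac{179}{17} + \frac{187}{63} = - \frac{8098}{1071} \approx -7.5612$)
$S{\left(o \right)} - z = \left(-3 + 3 i \sqrt{2}\right) - - \frac{8098}{1071} = \left(-3 + 3 i \sqrt{2}\right) + \frac{8098}{1071} = \frac{4885}{1071} + 3 i \sqrt{2}$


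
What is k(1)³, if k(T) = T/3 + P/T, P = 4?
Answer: 2197/27 ≈ 81.370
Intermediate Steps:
k(T) = 4/T + T/3 (k(T) = T/3 + 4/T = 4/T + T/3)
k(1)³ = (4/1 + (⅓)*1)³ = (4*1 + ⅓)³ = (4 + ⅓)³ = (13/3)³ = 2197/27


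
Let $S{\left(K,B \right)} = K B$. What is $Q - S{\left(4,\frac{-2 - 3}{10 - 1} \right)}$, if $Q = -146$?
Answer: $- \frac{1294}{9} \approx -143.78$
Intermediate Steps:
$S{\left(K,B \right)} = B K$
$Q - S{\left(4,\frac{-2 - 3}{10 - 1} \right)} = -146 - \frac{-2 - 3}{10 - 1} \cdot 4 = -146 - \frac{-2 - 3}{9} \cdot 4 = -146 - \left(-5\right) \frac{1}{9} \cdot 4 = -146 - \left(- \frac{5}{9}\right) 4 = -146 - - \frac{20}{9} = -146 + \frac{20}{9} = - \frac{1294}{9}$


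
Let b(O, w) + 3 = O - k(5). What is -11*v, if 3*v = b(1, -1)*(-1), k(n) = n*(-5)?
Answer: 253/3 ≈ 84.333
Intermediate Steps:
k(n) = -5*n
b(O, w) = 22 + O (b(O, w) = -3 + (O - (-5)*5) = -3 + (O - 1*(-25)) = -3 + (O + 25) = -3 + (25 + O) = 22 + O)
v = -23/3 (v = ((22 + 1)*(-1))/3 = (23*(-1))/3 = (1/3)*(-23) = -23/3 ≈ -7.6667)
-11*v = -11*(-23/3) = 253/3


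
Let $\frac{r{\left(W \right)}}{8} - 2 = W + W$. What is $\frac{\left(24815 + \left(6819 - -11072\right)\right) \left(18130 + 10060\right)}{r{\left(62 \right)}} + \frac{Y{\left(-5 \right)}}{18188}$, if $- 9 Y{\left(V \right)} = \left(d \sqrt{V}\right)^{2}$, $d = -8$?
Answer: $\frac{152057002765}{127316} \approx 1.1943 \cdot 10^{6}$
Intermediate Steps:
$r{\left(W \right)} = 16 + 16 W$ ($r{\left(W \right)} = 16 + 8 \left(W + W\right) = 16 + 8 \cdot 2 W = 16 + 16 W$)
$Y{\left(V \right)} = - \frac{64 V}{9}$ ($Y{\left(V \right)} = - \frac{\left(- 8 \sqrt{V}\right)^{2}}{9} = - \frac{64 V}{9}$)
$\frac{\left(24815 + \left(6819 - -11072\right)\right) \left(18130 + 10060\right)}{r{\left(62 \right)}} + \frac{Y{\left(-5 \right)}}{18188} = \frac{\left(24815 + \left(6819 - -11072\right)\right) \left(18130 + 10060\right)}{16 + 16 \cdot 62} + \frac{\left(- \frac{64}{9}\right) \left(-5\right)}{18188} = \frac{\left(24815 + \left(6819 + 11072\right)\right) 28190}{16 + 992} + \frac{320}{9} \cdot \frac{1}{18188} = \frac{\left(24815 + 17891\right) 28190}{1008} + \frac{80}{40923} = 42706 \cdot 28190 \cdot \frac{1}{1008} + \frac{80}{40923} = 1203882140 \cdot \frac{1}{1008} + \frac{80}{40923} = \frac{300970535}{252} + \frac{80}{40923} = \frac{152057002765}{127316}$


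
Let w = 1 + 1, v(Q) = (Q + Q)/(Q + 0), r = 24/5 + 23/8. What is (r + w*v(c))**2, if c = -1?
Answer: 218089/1600 ≈ 136.31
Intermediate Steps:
r = 307/40 (r = 24*(1/5) + 23*(1/8) = 24/5 + 23/8 = 307/40 ≈ 7.6750)
v(Q) = 2 (v(Q) = (2*Q)/Q = 2)
w = 2
(r + w*v(c))**2 = (307/40 + 2*2)**2 = (307/40 + 4)**2 = (467/40)**2 = 218089/1600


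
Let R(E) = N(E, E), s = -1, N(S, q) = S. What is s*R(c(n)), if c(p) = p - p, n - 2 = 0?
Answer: 0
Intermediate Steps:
n = 2 (n = 2 + 0 = 2)
c(p) = 0
R(E) = E
s*R(c(n)) = -1*0 = 0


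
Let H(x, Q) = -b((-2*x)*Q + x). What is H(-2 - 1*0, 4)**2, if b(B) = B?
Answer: 196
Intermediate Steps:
H(x, Q) = -x + 2*Q*x (H(x, Q) = -((-2*x)*Q + x) = -(-2*Q*x + x) = -(x - 2*Q*x) = -x + 2*Q*x)
H(-2 - 1*0, 4)**2 = ((-2 - 1*0)*(-1 + 2*4))**2 = ((-2 + 0)*(-1 + 8))**2 = (-2*7)**2 = (-14)**2 = 196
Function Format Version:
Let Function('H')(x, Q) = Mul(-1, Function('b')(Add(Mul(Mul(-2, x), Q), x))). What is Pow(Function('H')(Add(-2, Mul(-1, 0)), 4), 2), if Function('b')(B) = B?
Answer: 196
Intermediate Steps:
Function('H')(x, Q) = Add(Mul(-1, x), Mul(2, Q, x)) (Function('H')(x, Q) = Mul(-1, Add(Mul(Mul(-2, x), Q), x)) = Mul(-1, Add(Mul(-2, Q, x), x)) = Mul(-1, Add(x, Mul(-2, Q, x))) = Add(Mul(-1, x), Mul(2, Q, x)))
Pow(Function('H')(Add(-2, Mul(-1, 0)), 4), 2) = Pow(Mul(Add(-2, Mul(-1, 0)), Add(-1, Mul(2, 4))), 2) = Pow(Mul(Add(-2, 0), Add(-1, 8)), 2) = Pow(Mul(-2, 7), 2) = Pow(-14, 2) = 196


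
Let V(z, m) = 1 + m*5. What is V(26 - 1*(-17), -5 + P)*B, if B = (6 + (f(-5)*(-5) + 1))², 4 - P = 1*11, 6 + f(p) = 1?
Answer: -60416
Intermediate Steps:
f(p) = -5 (f(p) = -6 + 1 = -5)
P = -7 (P = 4 - 11 = -7)
V(z, m) = 1 + 5*m
B = 1024 (B = (6 + (-5*(-5) + 1))² = (6 + (25 + 1))² = (6 + 26)² = 32² = 1024)
V(26 - 1*(-17), -5 + P)*B = (1 + 5*(-5 - 7))*1024 = (1 + 5*(-12))*1024 = (1 - 60)*1024 = -59*1024 = -60416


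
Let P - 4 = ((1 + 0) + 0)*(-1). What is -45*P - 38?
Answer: -173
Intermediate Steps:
P = 3 (P = 4 + ((1 + 0) + 0)*(-1) = 4 + (1 + 0)*(-1) = 4 + 1*(-1) = 4 - 1 = 3)
-45*P - 38 = -45*3 - 38 = -135 - 38 = -173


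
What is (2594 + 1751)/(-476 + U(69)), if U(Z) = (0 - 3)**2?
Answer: -4345/467 ≈ -9.3041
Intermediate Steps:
U(Z) = 9 (U(Z) = (-3)**2 = 9)
(2594 + 1751)/(-476 + U(69)) = (2594 + 1751)/(-476 + 9) = 4345/(-467) = 4345*(-1/467) = -4345/467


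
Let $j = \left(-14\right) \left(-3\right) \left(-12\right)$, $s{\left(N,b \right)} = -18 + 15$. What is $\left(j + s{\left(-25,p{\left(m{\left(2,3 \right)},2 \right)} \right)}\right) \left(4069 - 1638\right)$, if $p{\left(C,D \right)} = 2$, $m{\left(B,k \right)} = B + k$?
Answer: $-1232517$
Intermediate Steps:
$s{\left(N,b \right)} = -3$
$j = -504$ ($j = 42 \left(-12\right) = -504$)
$\left(j + s{\left(-25,p{\left(m{\left(2,3 \right)},2 \right)} \right)}\right) \left(4069 - 1638\right) = \left(-504 - 3\right) \left(4069 - 1638\right) = \left(-507\right) 2431 = -1232517$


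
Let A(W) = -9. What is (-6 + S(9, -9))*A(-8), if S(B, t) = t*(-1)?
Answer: -27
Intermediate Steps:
S(B, t) = -t
(-6 + S(9, -9))*A(-8) = (-6 - 1*(-9))*(-9) = (-6 + 9)*(-9) = 3*(-9) = -27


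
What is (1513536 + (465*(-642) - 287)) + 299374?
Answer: 1514093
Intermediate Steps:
(1513536 + (465*(-642) - 287)) + 299374 = (1513536 + (-298530 - 287)) + 299374 = (1513536 - 298817) + 299374 = 1214719 + 299374 = 1514093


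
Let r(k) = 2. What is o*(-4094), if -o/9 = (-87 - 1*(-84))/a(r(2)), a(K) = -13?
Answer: 110538/13 ≈ 8502.9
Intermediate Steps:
o = -27/13 (o = -9*(-87 - 1*(-84))/(-13) = -9*(-87 + 84)*(-1)/13 = -(-27)*(-1)/13 = -9*3/13 = -27/13 ≈ -2.0769)
o*(-4094) = -27/13*(-4094) = 110538/13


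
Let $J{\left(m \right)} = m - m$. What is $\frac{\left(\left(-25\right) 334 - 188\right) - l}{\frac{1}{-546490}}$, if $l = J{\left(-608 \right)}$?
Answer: $4665931620$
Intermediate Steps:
$J{\left(m \right)} = 0$
$l = 0$
$\frac{\left(\left(-25\right) 334 - 188\right) - l}{\frac{1}{-546490}} = \frac{\left(\left(-25\right) 334 - 188\right) - 0}{\frac{1}{-546490}} = \frac{\left(-8350 - 188\right) + 0}{- \frac{1}{546490}} = \left(-8538 + 0\right) \left(-546490\right) = \left(-8538\right) \left(-546490\right) = 4665931620$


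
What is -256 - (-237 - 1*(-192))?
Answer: -211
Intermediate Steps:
-256 - (-237 - 1*(-192)) = -256 - (-237 + 192) = -256 - 1*(-45) = -256 + 45 = -211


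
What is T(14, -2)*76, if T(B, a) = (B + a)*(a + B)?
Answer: 10944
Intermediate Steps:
T(B, a) = (B + a)² (T(B, a) = (B + a)*(B + a) = (B + a)²)
T(14, -2)*76 = (14 - 2)²*76 = 12²*76 = 144*76 = 10944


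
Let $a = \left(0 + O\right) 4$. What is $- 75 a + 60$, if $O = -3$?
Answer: $960$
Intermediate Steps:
$a = -12$ ($a = \left(0 - 3\right) 4 = \left(-3\right) 4 = -12$)
$- 75 a + 60 = \left(-75\right) \left(-12\right) + 60 = 900 + 60 = 960$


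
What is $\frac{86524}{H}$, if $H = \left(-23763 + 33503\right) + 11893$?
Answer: $\frac{86524}{21633} \approx 3.9996$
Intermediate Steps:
$H = 21633$ ($H = 9740 + 11893 = 21633$)
$\frac{86524}{H} = \frac{86524}{21633}$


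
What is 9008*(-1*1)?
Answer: -9008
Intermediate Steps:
9008*(-1*1) = 9008*(-1) = -9008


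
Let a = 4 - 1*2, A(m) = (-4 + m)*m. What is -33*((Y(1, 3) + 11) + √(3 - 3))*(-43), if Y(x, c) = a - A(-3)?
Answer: -11352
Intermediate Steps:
A(m) = m*(-4 + m)
a = 2 (a = 4 - 2 = 2)
Y(x, c) = -19 (Y(x, c) = 2 - (-3)*(-4 - 3) = 2 - (-3)*(-7) = 2 - 1*21 = 2 - 21 = -19)
-33*((Y(1, 3) + 11) + √(3 - 3))*(-43) = -33*((-19 + 11) + √(3 - 3))*(-43) = -33*(-8 + √0)*(-43) = -33*(-8 + 0)*(-43) = -33*(-8)*(-43) = 264*(-43) = -11352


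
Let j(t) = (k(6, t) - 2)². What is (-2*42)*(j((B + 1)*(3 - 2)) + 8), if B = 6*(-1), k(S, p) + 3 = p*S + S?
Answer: -71316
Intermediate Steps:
k(S, p) = -3 + S + S*p (k(S, p) = -3 + (p*S + S) = -3 + (S*p + S) = -3 + (S + S*p) = -3 + S + S*p)
B = -6
j(t) = (1 + 6*t)² (j(t) = ((-3 + 6 + 6*t) - 2)² = ((3 + 6*t) - 2)² = (1 + 6*t)²)
(-2*42)*(j((B + 1)*(3 - 2)) + 8) = (-2*42)*((1 + 6*((-6 + 1)*(3 - 2)))² + 8) = -84*((1 + 6*(-5*1))² + 8) = -84*((1 + 6*(-5))² + 8) = -84*((1 - 30)² + 8) = -84*((-29)² + 8) = -84*(841 + 8) = -84*849 = -71316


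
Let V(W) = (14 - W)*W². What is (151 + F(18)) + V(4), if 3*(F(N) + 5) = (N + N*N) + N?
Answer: 426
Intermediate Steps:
V(W) = W²*(14 - W)
F(N) = -5 + N²/3 + 2*N/3 (F(N) = -5 + ((N + N*N) + N)/3 = -5 + ((N + N²) + N)/3 = -5 + (N² + 2*N)/3 = -5 + (N²/3 + 2*N/3) = -5 + N²/3 + 2*N/3)
(151 + F(18)) + V(4) = (151 + (-5 + (⅓)*18² + (⅔)*18)) + 4²*(14 - 1*4) = (151 + (-5 + (⅓)*324 + 12)) + 16*(14 - 4) = (151 + (-5 + 108 + 12)) + 16*10 = (151 + 115) + 160 = 266 + 160 = 426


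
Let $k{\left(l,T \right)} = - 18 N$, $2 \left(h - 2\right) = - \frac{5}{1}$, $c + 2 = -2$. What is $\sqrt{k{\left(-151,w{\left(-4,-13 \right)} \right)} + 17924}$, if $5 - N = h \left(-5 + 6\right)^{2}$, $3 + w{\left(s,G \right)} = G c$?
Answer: $5 \sqrt{713} \approx 133.51$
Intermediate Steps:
$c = -4$ ($c = -2 - 2 = -4$)
$h = - \frac{1}{2}$ ($h = 2 + \frac{\left(-5\right) 1^{-1}}{2} = 2 + \frac{\left(-5\right) 1}{2} = 2 + \frac{1}{2} \left(-5\right) = 2 - \frac{5}{2} = - \frac{1}{2} \approx -0.5$)
$w{\left(s,G \right)} = -3 - 4 G$ ($w{\left(s,G \right)} = -3 + G \left(-4\right) = -3 - 4 G$)
$N = \frac{11}{2}$ ($N = 5 - - \frac{\left(-5 + 6\right)^{2}}{2} = 5 - - \frac{1^{2}}{2} = 5 - \left(- \frac{1}{2}\right) 1 = 5 - - \frac{1}{2} = 5 + \frac{1}{2} = \frac{11}{2} \approx 5.5$)
$k{\left(l,T \right)} = -99$ ($k{\left(l,T \right)} = \left(-18\right) \frac{11}{2} = -99$)
$\sqrt{k{\left(-151,w{\left(-4,-13 \right)} \right)} + 17924} = \sqrt{-99 + 17924} = \sqrt{17825} = 5 \sqrt{713}$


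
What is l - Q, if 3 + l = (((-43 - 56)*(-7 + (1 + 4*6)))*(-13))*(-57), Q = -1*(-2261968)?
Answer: -3582433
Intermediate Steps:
Q = 2261968
l = -1320465 (l = -3 + (((-43 - 56)*(-7 + (1 + 4*6)))*(-13))*(-57) = -3 + (-99*(-7 + (1 + 24))*(-13))*(-57) = -3 + (-99*(-7 + 25)*(-13))*(-57) = -3 + (-99*18*(-13))*(-57) = -3 - 1782*(-13)*(-57) = -3 + 23166*(-57) = -3 - 1320462 = -1320465)
l - Q = -1320465 - 1*2261968 = -1320465 - 2261968 = -3582433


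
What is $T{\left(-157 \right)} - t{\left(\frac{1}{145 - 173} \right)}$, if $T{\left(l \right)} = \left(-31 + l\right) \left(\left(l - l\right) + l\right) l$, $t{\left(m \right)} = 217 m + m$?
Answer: $- \frac{64876059}{14} \approx -4.634 \cdot 10^{6}$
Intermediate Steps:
$t{\left(m \right)} = 218 m$
$T{\left(l \right)} = l^{2} \left(-31 + l\right)$ ($T{\left(l \right)} = \left(-31 + l\right) \left(0 + l\right) l = \left(-31 + l\right) l l = l \left(-31 + l\right) l = l^{2} \left(-31 + l\right)$)
$T{\left(-157 \right)} - t{\left(\frac{1}{145 - 173} \right)} = \left(-157\right)^{2} \left(-31 - 157\right) - \frac{218}{145 - 173} = 24649 \left(-188\right) - \frac{218}{-28} = -4634012 - 218 \left(- \frac{1}{28}\right) = -4634012 - - \frac{109}{14} = -4634012 + \frac{109}{14} = - \frac{64876059}{14}$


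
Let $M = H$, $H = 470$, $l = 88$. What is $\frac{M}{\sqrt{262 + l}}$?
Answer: $\frac{47 \sqrt{14}}{7} \approx 25.123$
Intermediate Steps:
$M = 470$
$\frac{M}{\sqrt{262 + l}} = \frac{470}{\sqrt{262 + 88}} = \frac{470}{\sqrt{350}} = \frac{470}{5 \sqrt{14}} = 470 \frac{\sqrt{14}}{70} = \frac{47 \sqrt{14}}{7}$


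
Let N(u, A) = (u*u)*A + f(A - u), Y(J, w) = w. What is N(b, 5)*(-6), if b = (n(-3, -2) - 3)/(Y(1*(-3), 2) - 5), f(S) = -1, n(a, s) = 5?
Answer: -22/3 ≈ -7.3333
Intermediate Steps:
b = -2/3 (b = (5 - 3)/(2 - 5) = 2/(-3) = 2*(-1/3) = -2/3 ≈ -0.66667)
N(u, A) = -1 + A*u**2 (N(u, A) = (u*u)*A - 1 = u**2*A - 1 = A*u**2 - 1 = -1 + A*u**2)
N(b, 5)*(-6) = (-1 + 5*(-2/3)**2)*(-6) = (-1 + 5*(4/9))*(-6) = (-1 + 20/9)*(-6) = (11/9)*(-6) = -22/3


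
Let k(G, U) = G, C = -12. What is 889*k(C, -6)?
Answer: -10668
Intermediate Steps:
889*k(C, -6) = 889*(-12) = -10668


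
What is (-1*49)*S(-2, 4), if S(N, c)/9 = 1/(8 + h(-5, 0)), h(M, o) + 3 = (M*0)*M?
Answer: -441/5 ≈ -88.200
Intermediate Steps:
h(M, o) = -3 (h(M, o) = -3 + (M*0)*M = -3 + 0*M = -3 + 0 = -3)
S(N, c) = 9/5 (S(N, c) = 9/(8 - 3) = 9/5)
(-1*49)*S(-2, 4) = -1*49*(9/5) = -49*9/5 = -441/5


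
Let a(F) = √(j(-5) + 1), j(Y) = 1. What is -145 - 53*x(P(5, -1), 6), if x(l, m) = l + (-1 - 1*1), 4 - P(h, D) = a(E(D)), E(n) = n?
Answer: -251 + 53*√2 ≈ -176.05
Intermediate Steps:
a(F) = √2 (a(F) = √(1 + 1) = √2)
P(h, D) = 4 - √2
x(l, m) = -2 + l (x(l, m) = l + (-1 - 1) = l - 2 = -2 + l)
-145 - 53*x(P(5, -1), 6) = -145 - 53*(-2 + (4 - √2)) = -145 - 53*(2 - √2) = -145 + (-106 + 53*√2) = -251 + 53*√2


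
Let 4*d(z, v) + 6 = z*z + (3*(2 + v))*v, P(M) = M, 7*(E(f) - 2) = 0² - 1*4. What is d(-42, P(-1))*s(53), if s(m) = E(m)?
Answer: 8775/14 ≈ 626.79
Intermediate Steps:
E(f) = 10/7 (E(f) = 2 + (0² - 1*4)/7 = 2 + (0 - 4)/7 = 2 + (⅐)*(-4) = 2 - 4/7 = 10/7)
s(m) = 10/7
d(z, v) = -3/2 + z²/4 + v*(6 + 3*v)/4 (d(z, v) = -3/2 + (z*z + (3*(2 + v))*v)/4 = -3/2 + (z² + (6 + 3*v)*v)/4 = -3/2 + (z² + v*(6 + 3*v))/4 = -3/2 + (z²/4 + v*(6 + 3*v)/4) = -3/2 + z²/4 + v*(6 + 3*v)/4)
d(-42, P(-1))*s(53) = (-3/2 + (¼)*(-42)² + (3/2)*(-1) + (¾)*(-1)²)*(10/7) = (-3/2 + (¼)*1764 - 3/2 + (¾)*1)*(10/7) = (-3/2 + 441 - 3/2 + ¾)*(10/7) = (1755/4)*(10/7) = 8775/14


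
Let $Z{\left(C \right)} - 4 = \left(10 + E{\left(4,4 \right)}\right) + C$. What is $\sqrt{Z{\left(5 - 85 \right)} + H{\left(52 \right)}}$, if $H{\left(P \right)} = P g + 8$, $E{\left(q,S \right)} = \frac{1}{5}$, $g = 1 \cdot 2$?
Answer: $\frac{\sqrt{1155}}{5} \approx 6.7971$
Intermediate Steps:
$g = 2$
$E{\left(q,S \right)} = \frac{1}{5}$
$H{\left(P \right)} = 8 + 2 P$ ($H{\left(P \right)} = P 2 + 8 = 2 P + 8 = 8 + 2 P$)
$Z{\left(C \right)} = \frac{71}{5} + C$ ($Z{\left(C \right)} = 4 + \left(\left(10 + \frac{1}{5}\right) + C\right) = 4 + \left(\frac{51}{5} + C\right) = \frac{71}{5} + C$)
$\sqrt{Z{\left(5 - 85 \right)} + H{\left(52 \right)}} = \sqrt{\left(\frac{71}{5} + \left(5 - 85\right)\right) + \left(8 + 2 \cdot 52\right)} = \sqrt{\left(\frac{71}{5} + \left(5 - 85\right)\right) + \left(8 + 104\right)} = \sqrt{\left(\frac{71}{5} - 80\right) + 112} = \sqrt{- \frac{329}{5} + 112} = \sqrt{\frac{231}{5}} = \frac{\sqrt{1155}}{5}$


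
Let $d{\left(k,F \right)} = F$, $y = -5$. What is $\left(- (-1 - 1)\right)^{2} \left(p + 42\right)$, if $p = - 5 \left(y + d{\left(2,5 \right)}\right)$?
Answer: $168$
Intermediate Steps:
$p = 0$ ($p = - 5 \left(-5 + 5\right) = \left(-5\right) 0 = 0$)
$\left(- (-1 - 1)\right)^{2} \left(p + 42\right) = \left(- (-1 - 1)\right)^{2} \left(0 + 42\right) = \left(\left(-1\right) \left(-2\right)\right)^{2} \cdot 42 = 2^{2} \cdot 42 = 4 \cdot 42 = 168$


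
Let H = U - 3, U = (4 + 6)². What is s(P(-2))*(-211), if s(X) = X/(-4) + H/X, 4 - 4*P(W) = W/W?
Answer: -1307989/48 ≈ -27250.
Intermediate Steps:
U = 100 (U = 10² = 100)
H = 97 (H = 100 - 3 = 97)
P(W) = ¾ (P(W) = 1 - W/(4*W) = 1 - ¼*1 = 1 - ¼ = ¾)
s(X) = 97/X - X/4 (s(X) = X/(-4) + 97/X = X*(-¼) + 97/X = -X/4 + 97/X = 97/X - X/4)
s(P(-2))*(-211) = (97/(¾) - ¼*¾)*(-211) = (97*(4/3) - 3/16)*(-211) = (388/3 - 3/16)*(-211) = (6199/48)*(-211) = -1307989/48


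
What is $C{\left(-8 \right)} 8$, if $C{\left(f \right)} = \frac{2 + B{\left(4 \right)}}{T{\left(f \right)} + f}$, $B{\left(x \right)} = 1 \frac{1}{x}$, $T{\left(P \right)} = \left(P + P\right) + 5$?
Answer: $- \frac{18}{19} \approx -0.94737$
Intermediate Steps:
$T{\left(P \right)} = 5 + 2 P$ ($T{\left(P \right)} = 2 P + 5 = 5 + 2 P$)
$B{\left(x \right)} = \frac{1}{x}$
$C{\left(f \right)} = \frac{9}{4 \left(5 + 3 f\right)}$ ($C{\left(f \right)} = \frac{2 + \frac{1}{4}}{\left(5 + 2 f\right) + f} = \frac{2 + \frac{1}{4}}{5 + 3 f} = \frac{9}{4 \left(5 + 3 f\right)}$)
$C{\left(-8 \right)} 8 = \frac{9}{4 \left(5 + 3 \left(-8\right)\right)} 8 = \frac{9}{4 \left(5 - 24\right)} 8 = \frac{9}{4 \left(-19\right)} 8 = \frac{9}{4} \left(- \frac{1}{19}\right) 8 = \left(- \frac{9}{76}\right) 8 = - \frac{18}{19}$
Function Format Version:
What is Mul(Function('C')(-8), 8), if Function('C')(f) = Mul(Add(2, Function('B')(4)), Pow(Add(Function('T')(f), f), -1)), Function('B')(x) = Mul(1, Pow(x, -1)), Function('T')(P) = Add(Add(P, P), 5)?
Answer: Rational(-18, 19) ≈ -0.94737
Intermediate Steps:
Function('T')(P) = Add(5, Mul(2, P)) (Function('T')(P) = Add(Mul(2, P), 5) = Add(5, Mul(2, P)))
Function('B')(x) = Pow(x, -1)
Function('C')(f) = Mul(Rational(9, 4), Pow(Add(5, Mul(3, f)), -1)) (Function('C')(f) = Mul(Add(2, Pow(4, -1)), Pow(Add(Add(5, Mul(2, f)), f), -1)) = Mul(Add(2, Rational(1, 4)), Pow(Add(5, Mul(3, f)), -1)) = Mul(Rational(9, 4), Pow(Add(5, Mul(3, f)), -1)))
Mul(Function('C')(-8), 8) = Mul(Mul(Rational(9, 4), Pow(Add(5, Mul(3, -8)), -1)), 8) = Mul(Mul(Rational(9, 4), Pow(Add(5, -24), -1)), 8) = Mul(Mul(Rational(9, 4), Pow(-19, -1)), 8) = Mul(Mul(Rational(9, 4), Rational(-1, 19)), 8) = Mul(Rational(-9, 76), 8) = Rational(-18, 19)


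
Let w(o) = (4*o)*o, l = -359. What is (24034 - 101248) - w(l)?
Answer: -592738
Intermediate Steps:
w(o) = 4*o²
(24034 - 101248) - w(l) = (24034 - 101248) - 4*(-359)² = -77214 - 4*128881 = -77214 - 1*515524 = -77214 - 515524 = -592738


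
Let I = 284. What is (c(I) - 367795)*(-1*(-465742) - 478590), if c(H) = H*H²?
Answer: -289574763632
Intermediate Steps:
c(H) = H³
(c(I) - 367795)*(-1*(-465742) - 478590) = (284³ - 367795)*(-1*(-465742) - 478590) = (22906304 - 367795)*(465742 - 478590) = 22538509*(-12848) = -289574763632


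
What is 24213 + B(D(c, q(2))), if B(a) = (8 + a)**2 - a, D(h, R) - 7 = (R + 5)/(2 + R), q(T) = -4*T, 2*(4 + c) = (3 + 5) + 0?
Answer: 97783/4 ≈ 24446.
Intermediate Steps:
c = 0 (c = -4 + ((3 + 5) + 0)/2 = -4 + (8 + 0)/2 = -4 + (1/2)*8 = -4 + 4 = 0)
D(h, R) = 7 + (5 + R)/(2 + R) (D(h, R) = 7 + (R + 5)/(2 + R) = 7 + (5 + R)/(2 + R))
24213 + B(D(c, q(2))) = 24213 + ((8 + (19 + 8*(-4*2))/(2 - 4*2))**2 - (19 + 8*(-4*2))/(2 - 4*2)) = 24213 + ((8 + (19 + 8*(-8))/(2 - 8))**2 - (19 + 8*(-8))/(2 - 8)) = 24213 + ((8 + (19 - 64)/(-6))**2 - (19 - 64)/(-6)) = 24213 + ((8 - 1/6*(-45))**2 - (-1)*(-45)/6) = 24213 + ((8 + 15/2)**2 - 1*15/2) = 24213 + ((31/2)**2 - 15/2) = 24213 + (961/4 - 15/2) = 24213 + 931/4 = 97783/4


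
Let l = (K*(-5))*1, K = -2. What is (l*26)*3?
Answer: 780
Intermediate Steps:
l = 10 (l = -2*(-5)*1 = 10*1 = 10)
(l*26)*3 = (10*26)*3 = 260*3 = 780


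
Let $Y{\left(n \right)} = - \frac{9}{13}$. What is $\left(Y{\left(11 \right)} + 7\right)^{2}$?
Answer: $\frac{6724}{169} \approx 39.787$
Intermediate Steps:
$Y{\left(n \right)} = - \frac{9}{13}$ ($Y{\left(n \right)} = \left(-9\right) \frac{1}{13} = - \frac{9}{13}$)
$\left(Y{\left(11 \right)} + 7\right)^{2} = \left(- \frac{9}{13} + 7\right)^{2} = \left(\frac{82}{13}\right)^{2} = \frac{6724}{169}$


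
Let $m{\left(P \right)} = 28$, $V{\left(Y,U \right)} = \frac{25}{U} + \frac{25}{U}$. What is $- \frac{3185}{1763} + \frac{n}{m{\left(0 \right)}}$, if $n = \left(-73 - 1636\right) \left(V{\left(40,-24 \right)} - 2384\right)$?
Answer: $\frac{86269213951}{592368} \approx 1.4563 \cdot 10^{5}$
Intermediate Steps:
$V{\left(Y,U \right)} = \frac{50}{U}$
$n = \frac{48933797}{12}$ ($n = \left(-73 - 1636\right) \left(\frac{50}{-24} - 2384\right) = - 1709 \left(50 \left(- \frac{1}{24}\right) - 2384\right) = - 1709 \left(- \frac{25}{12} - 2384\right) = \left(-1709\right) \left(- \frac{28633}{12}\right) = \frac{48933797}{12} \approx 4.0778 \cdot 10^{6}$)
$- \frac{3185}{1763} + \frac{n}{m{\left(0 \right)}} = - \frac{3185}{1763} + \frac{48933797}{12 \cdot 28} = \left(-3185\right) \frac{1}{1763} + \frac{48933797}{12} \cdot \frac{1}{28} = - \frac{3185}{1763} + \frac{48933797}{336} = \frac{86269213951}{592368}$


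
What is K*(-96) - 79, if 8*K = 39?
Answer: -547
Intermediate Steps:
K = 39/8 (K = (⅛)*39 = 39/8 ≈ 4.8750)
K*(-96) - 79 = (39/8)*(-96) - 79 = -468 - 79 = -547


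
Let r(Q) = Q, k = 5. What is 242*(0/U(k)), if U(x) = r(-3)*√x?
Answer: 0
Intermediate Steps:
U(x) = -3*√x
242*(0/U(k)) = 242*(0/((-3*√5))) = 242*(0*(-√5/15)) = 242*0 = 0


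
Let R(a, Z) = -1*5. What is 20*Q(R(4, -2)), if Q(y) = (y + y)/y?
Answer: 40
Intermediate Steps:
R(a, Z) = -5
Q(y) = 2 (Q(y) = (2*y)/y = 2)
20*Q(R(4, -2)) = 20*2 = 40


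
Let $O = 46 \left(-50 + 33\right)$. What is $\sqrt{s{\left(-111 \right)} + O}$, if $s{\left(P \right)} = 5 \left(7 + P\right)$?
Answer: $i \sqrt{1302} \approx 36.083 i$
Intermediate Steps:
$s{\left(P \right)} = 35 + 5 P$
$O = -782$ ($O = 46 \left(-17\right) = -782$)
$\sqrt{s{\left(-111 \right)} + O} = \sqrt{\left(35 + 5 \left(-111\right)\right) - 782} = \sqrt{\left(35 - 555\right) - 782} = \sqrt{-520 - 782} = \sqrt{-1302} = i \sqrt{1302}$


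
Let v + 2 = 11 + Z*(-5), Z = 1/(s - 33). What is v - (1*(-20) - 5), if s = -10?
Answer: 1467/43 ≈ 34.116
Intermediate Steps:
Z = -1/43 (Z = 1/(-10 - 33) = 1/(-43) = -1/43 ≈ -0.023256)
v = 392/43 (v = -2 + (11 - 1/43*(-5)) = -2 + (11 + 5/43) = -2 + 478/43 = 392/43 ≈ 9.1163)
v - (1*(-20) - 5) = 392/43 - (1*(-20) - 5) = 392/43 - (-20 - 5) = 392/43 - 1*(-25) = 392/43 + 25 = 1467/43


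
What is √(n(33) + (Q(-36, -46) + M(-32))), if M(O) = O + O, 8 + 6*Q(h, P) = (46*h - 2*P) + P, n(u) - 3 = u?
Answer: I*√2679/3 ≈ 17.253*I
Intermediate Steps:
n(u) = 3 + u
Q(h, P) = -4/3 - P/6 + 23*h/3 (Q(h, P) = -4/3 + ((46*h - 2*P) + P)/6 = -4/3 + ((-2*P + 46*h) + P)/6 = -4/3 + (-P + 46*h)/6 = -4/3 + (-P/6 + 23*h/3) = -4/3 - P/6 + 23*h/3)
M(O) = 2*O
√(n(33) + (Q(-36, -46) + M(-32))) = √((3 + 33) + ((-4/3 - ⅙*(-46) + (23/3)*(-36)) + 2*(-32))) = √(36 + ((-4/3 + 23/3 - 276) - 64)) = √(36 + (-809/3 - 64)) = √(36 - 1001/3) = √(-893/3) = I*√2679/3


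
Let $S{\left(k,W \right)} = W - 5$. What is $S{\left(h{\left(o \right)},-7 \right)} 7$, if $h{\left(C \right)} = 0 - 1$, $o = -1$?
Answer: $-84$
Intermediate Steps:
$h{\left(C \right)} = -1$ ($h{\left(C \right)} = 0 - 1 = -1$)
$S{\left(k,W \right)} = -5 + W$ ($S{\left(k,W \right)} = W - 5 = -5 + W$)
$S{\left(h{\left(o \right)},-7 \right)} 7 = \left(-5 - 7\right) 7 = \left(-12\right) 7 = -84$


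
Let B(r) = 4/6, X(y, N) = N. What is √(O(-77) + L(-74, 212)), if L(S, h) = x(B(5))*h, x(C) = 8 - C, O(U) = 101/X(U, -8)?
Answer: √222054/12 ≈ 39.269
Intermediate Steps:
B(r) = ⅔ (B(r) = 4*(⅙) = ⅔)
O(U) = -101/8 (O(U) = 101/(-8) = 101*(-⅛) = -101/8)
L(S, h) = 22*h/3 (L(S, h) = (8 - 1*⅔)*h = (8 - ⅔)*h = 22*h/3)
√(O(-77) + L(-74, 212)) = √(-101/8 + (22/3)*212) = √(-101/8 + 4664/3) = √(37009/24) = √222054/12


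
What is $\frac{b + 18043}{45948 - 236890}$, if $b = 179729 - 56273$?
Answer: $- \frac{141499}{190942} \approx -0.74106$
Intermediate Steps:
$b = 123456$
$\frac{b + 18043}{45948 - 236890} = \frac{123456 + 18043}{45948 - 236890} = \frac{141499}{-190942} = 141499 \left(- \frac{1}{190942}\right) = - \frac{141499}{190942}$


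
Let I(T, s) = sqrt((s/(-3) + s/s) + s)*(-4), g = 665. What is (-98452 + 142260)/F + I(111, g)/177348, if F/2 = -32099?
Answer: -21904/32099 - sqrt(3999)/133011 ≈ -0.68286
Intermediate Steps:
F = -64198 (F = 2*(-32099) = -64198)
I(T, s) = -4*sqrt(1 + 2*s/3) (I(T, s) = sqrt((s*(-1/3) + 1) + s)*(-4) = sqrt((-s/3 + 1) + s)*(-4) = sqrt((1 - s/3) + s)*(-4) = sqrt(1 + 2*s/3)*(-4) = -4*sqrt(1 + 2*s/3))
(-98452 + 142260)/F + I(111, g)/177348 = (-98452 + 142260)/(-64198) - 4*sqrt(9 + 6*665)/3/177348 = 43808*(-1/64198) - 4*sqrt(9 + 3990)/3*(1/177348) = -21904/32099 - 4*sqrt(3999)/3*(1/177348) = -21904/32099 - sqrt(3999)/133011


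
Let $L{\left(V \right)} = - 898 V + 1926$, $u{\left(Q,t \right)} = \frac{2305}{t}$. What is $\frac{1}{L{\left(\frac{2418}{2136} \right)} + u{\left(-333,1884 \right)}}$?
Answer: $\frac{167676}{152697047} \approx 0.0010981$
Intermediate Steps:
$L{\left(V \right)} = 1926 - 898 V$
$\frac{1}{L{\left(\frac{2418}{2136} \right)} + u{\left(-333,1884 \right)}} = \frac{1}{\left(1926 - 898 \cdot \frac{2418}{2136}\right) + \frac{2305}{1884}} = \frac{1}{\left(1926 - 898 \cdot 2418 \cdot \frac{1}{2136}\right) + 2305 \cdot \frac{1}{1884}} = \frac{1}{\left(1926 - \frac{180947}{178}\right) + \frac{2305}{1884}} = \frac{1}{\frac{161881}{178} + \frac{2305}{1884}} = \frac{1}{\frac{152697047}{167676}} = \frac{167676}{152697047}$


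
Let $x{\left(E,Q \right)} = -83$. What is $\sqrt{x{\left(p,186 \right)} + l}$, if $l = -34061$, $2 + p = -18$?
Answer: $4 i \sqrt{2134} \approx 184.78 i$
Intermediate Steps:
$p = -20$ ($p = -2 - 18 = -20$)
$\sqrt{x{\left(p,186 \right)} + l} = \sqrt{-83 - 34061} = \sqrt{-34144} = 4 i \sqrt{2134}$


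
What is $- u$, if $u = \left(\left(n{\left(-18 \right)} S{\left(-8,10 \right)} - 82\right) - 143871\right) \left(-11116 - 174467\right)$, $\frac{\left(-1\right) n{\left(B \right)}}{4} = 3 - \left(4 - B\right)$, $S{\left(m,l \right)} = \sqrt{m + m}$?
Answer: $-26715229599 + 56417232 i \approx -2.6715 \cdot 10^{10} + 5.6417 \cdot 10^{7} i$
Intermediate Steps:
$S{\left(m,l \right)} = \sqrt{2} \sqrt{m}$ ($S{\left(m,l \right)} = \sqrt{2 m} = \sqrt{2} \sqrt{m}$)
$n{\left(B \right)} = 4 - 4 B$ ($n{\left(B \right)} = - 4 \left(3 - \left(4 - B\right)\right) = - 4 \left(3 + \left(-4 + B\right)\right) = - 4 \left(-1 + B\right) = 4 - 4 B$)
$u = 26715229599 - 56417232 i$ ($u = \left(\left(\left(4 - -72\right) \sqrt{2} \sqrt{-8} - 82\right) - 143871\right) \left(-11116 - 174467\right) = \left(\left(\left(4 + 72\right) \sqrt{2} \cdot 2 i \sqrt{2} - 82\right) - 143871\right) \left(-185583\right) = \left(\left(76 \cdot 4 i - 82\right) - 143871\right) \left(-185583\right) = \left(\left(304 i - 82\right) - 143871\right) \left(-185583\right) = \left(\left(-82 + 304 i\right) - 143871\right) \left(-185583\right) = \left(-143953 + 304 i\right) \left(-185583\right) = 26715229599 - 56417232 i \approx 2.6715 \cdot 10^{10} - 5.6417 \cdot 10^{7} i$)
$- u = - (26715229599 - 56417232 i) = -26715229599 + 56417232 i$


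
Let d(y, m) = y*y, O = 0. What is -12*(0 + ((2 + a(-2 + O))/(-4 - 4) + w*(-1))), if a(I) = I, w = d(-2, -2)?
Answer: 48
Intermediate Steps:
d(y, m) = y²
w = 4 (w = (-2)² = 4)
-12*(0 + ((2 + a(-2 + O))/(-4 - 4) + w*(-1))) = -12*(0 + ((2 + (-2 + 0))/(-4 - 4) + 4*(-1))) = -12*(0 + ((2 - 2)/(-8) - 4)) = -12*(0 + (0*(-⅛) - 4)) = -12*(0 + (0 - 4)) = -12*(0 - 4) = -12*(-4) = 48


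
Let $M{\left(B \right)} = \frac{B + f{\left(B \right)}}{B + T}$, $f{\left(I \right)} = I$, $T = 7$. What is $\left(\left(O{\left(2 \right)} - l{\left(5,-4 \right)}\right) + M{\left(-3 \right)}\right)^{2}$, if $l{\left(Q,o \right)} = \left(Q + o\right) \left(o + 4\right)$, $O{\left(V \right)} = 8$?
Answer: $\frac{169}{4} \approx 42.25$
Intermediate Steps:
$M{\left(B \right)} = \frac{2 B}{7 + B}$ ($M{\left(B \right)} = \frac{B + B}{B + 7} = \frac{2 B}{7 + B}$)
$l{\left(Q,o \right)} = \left(4 + o\right) \left(Q + o\right)$ ($l{\left(Q,o \right)} = \left(Q + o\right) \left(4 + o\right) = \left(4 + o\right) \left(Q + o\right)$)
$\left(\left(O{\left(2 \right)} - l{\left(5,-4 \right)}\right) + M{\left(-3 \right)}\right)^{2} = \left(\left(8 - \left(\left(-4\right)^{2} + 4 \cdot 5 + 4 \left(-4\right) + 5 \left(-4\right)\right)\right) + 2 \left(-3\right) \frac{1}{7 - 3}\right)^{2} = \left(\left(8 - \left(16 + 20 - 16 - 20\right)\right) + 2 \left(-3\right) \frac{1}{4}\right)^{2} = \left(\left(8 - 0\right) + 2 \left(-3\right) \frac{1}{4}\right)^{2} = \left(\left(8 + 0\right) - \frac{3}{2}\right)^{2} = \left(8 - \frac{3}{2}\right)^{2} = \left(\frac{13}{2}\right)^{2} = \frac{169}{4}$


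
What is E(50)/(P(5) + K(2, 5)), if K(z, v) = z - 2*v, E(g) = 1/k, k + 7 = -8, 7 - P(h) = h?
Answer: 1/90 ≈ 0.011111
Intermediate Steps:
P(h) = 7 - h
k = -15 (k = -7 - 8 = -15)
E(g) = -1/15 (E(g) = 1/(-15) = -1/15)
E(50)/(P(5) + K(2, 5)) = -1/(15*((7 - 1*5) + (2 - 2*5))) = -1/(15*((7 - 5) + (2 - 10))) = -1/(15*(2 - 8)) = -1/15/(-6) = -1/15*(-1/6) = 1/90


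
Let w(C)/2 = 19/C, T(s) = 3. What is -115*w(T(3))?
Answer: -4370/3 ≈ -1456.7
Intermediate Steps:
w(C) = 38/C (w(C) = 2*(19/C) = 38/C)
-115*w(T(3)) = -4370/3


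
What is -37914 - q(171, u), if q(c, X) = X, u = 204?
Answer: -38118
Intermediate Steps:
-37914 - q(171, u) = -37914 - 1*204 = -37914 - 204 = -38118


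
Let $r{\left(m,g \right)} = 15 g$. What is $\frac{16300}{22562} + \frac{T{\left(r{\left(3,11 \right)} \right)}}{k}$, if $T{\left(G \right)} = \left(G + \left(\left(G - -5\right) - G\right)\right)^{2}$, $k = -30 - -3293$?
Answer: $\frac{352614350}{36809903} \approx 9.5793$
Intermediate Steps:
$k = 3263$ ($k = -30 + 3293 = 3263$)
$T{\left(G \right)} = \left(5 + G\right)^{2}$ ($T{\left(G \right)} = \left(G + \left(\left(G + 5\right) - G\right)\right)^{2} = \left(G + \left(\left(5 + G\right) - G\right)\right)^{2} = \left(G + 5\right)^{2} = \left(5 + G\right)^{2}$)
$\frac{16300}{22562} + \frac{T{\left(r{\left(3,11 \right)} \right)}}{k} = \frac{16300}{22562} + \frac{\left(5 + 15 \cdot 11\right)^{2}}{3263} = 16300 \cdot \frac{1}{22562} + \left(5 + 165\right)^{2} \cdot \frac{1}{3263} = \frac{8150}{11281} + 170^{2} \cdot \frac{1}{3263} = \frac{8150}{11281} + 28900 \cdot \frac{1}{3263} = \frac{8150}{11281} + \frac{28900}{3263} = \frac{352614350}{36809903}$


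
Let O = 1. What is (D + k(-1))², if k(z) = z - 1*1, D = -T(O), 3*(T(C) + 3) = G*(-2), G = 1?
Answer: 25/9 ≈ 2.7778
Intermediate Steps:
T(C) = -11/3 (T(C) = -3 + (1*(-2))/3 = -3 + (⅓)*(-2) = -3 - ⅔ = -11/3)
D = 11/3 (D = -1*(-11/3) = 11/3 ≈ 3.6667)
k(z) = -1 + z (k(z) = z - 1 = -1 + z)
(D + k(-1))² = (11/3 + (-1 - 1))² = (11/3 - 2)² = (5/3)² = 25/9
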